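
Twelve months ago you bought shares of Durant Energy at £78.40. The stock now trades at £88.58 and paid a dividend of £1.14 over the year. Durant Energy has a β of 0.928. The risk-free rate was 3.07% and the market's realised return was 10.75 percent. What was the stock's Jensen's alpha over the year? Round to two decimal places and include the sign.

+4.24%

Realised HPR = (P1 + D1 − P0) / P0 = (88.58 + 1.14 − 78.40) / 78.40 = 11.32 / 78.40 = 14.4388%
MRP = 10.75% − 3.07% = 7.68%
CAPM required = R_f + β·MRP = 3.07% + 0.928 × 7.68% = 10.19704%
α = realised − required = 14.4388% − 10.19704% = +4.24%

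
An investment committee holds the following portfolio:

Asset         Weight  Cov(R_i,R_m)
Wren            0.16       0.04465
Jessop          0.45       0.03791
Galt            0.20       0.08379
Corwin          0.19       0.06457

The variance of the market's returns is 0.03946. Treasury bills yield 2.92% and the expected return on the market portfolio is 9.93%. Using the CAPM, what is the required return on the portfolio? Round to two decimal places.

12.38%

β_Wren = 0.04465 / 0.03946 = 1.1315
β_Jessop = 0.03791 / 0.03946 = 0.9607
β_Galt = 0.08379 / 0.03946 = 2.1234
β_Corwin = 0.06457 / 0.03946 = 1.6363
β_P = Σ w_i β_i = 0.16×1.1315 + 0.45×0.9607 + 0.20×2.1234 + 0.19×1.6363 = 1.3489
MRP = 9.93% − 2.92% = 7.01%
E(R_P) = R_f + β_P × MRP = 2.92% + 1.3489 × 7.01% = 12.38%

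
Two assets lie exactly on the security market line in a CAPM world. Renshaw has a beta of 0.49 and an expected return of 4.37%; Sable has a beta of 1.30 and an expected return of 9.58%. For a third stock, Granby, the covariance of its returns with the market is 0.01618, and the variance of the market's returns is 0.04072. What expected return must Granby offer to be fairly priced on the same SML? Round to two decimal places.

3.77%

MRP = (9.58% − 4.37%) / (1.30 − 0.49) = 6.4321%
R_f = 4.37% − 0.49 × 6.4321% = 1.2183%
β_Granby = Cov / Var(R_m) = 0.01618 / 0.04072 = 0.3973
E(R_Granby) = R_f + β × MRP = 1.2183% + 0.3973 × 6.4321% = 3.77%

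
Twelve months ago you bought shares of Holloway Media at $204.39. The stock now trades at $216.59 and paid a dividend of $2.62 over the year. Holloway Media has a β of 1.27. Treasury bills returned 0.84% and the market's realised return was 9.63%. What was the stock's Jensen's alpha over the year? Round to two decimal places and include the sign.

Realised HPR = (P1 + D1 − P0) / P0 = (216.59 + 2.62 − 204.39) / 204.39 = 14.82 / 204.39 = 7.2508%
MRP = 9.63% − 0.84% = 8.79%
CAPM required = R_f + β·MRP = 0.84% + 1.27 × 8.79% = 12.0033%
α = realised − required = 7.2508% − 12.0033% = -4.75%

-4.75%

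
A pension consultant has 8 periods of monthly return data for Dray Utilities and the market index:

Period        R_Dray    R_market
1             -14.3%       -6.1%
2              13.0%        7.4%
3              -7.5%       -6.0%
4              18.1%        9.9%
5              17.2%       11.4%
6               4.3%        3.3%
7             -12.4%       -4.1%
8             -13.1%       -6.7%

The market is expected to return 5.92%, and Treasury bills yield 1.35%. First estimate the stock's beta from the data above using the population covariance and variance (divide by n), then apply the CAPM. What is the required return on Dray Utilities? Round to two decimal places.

Mean R_i = (-14.3 + 13.0 − 7.5 + 18.1 + 17.2 + 4.3 − 12.4 − 13.1) / 8 = 0.6625%
Mean R_m = (-6.1 + 7.4 − 6.0 + 9.9 + 11.4 + 3.3 − 4.1 − 6.7) / 8 = 1.1375%
Σ(R_i − R̄_i)(R_m − R̄_m) = 750.4713  ⇒  Cov = 750.4713 / 8 = 93.8089
Σ(R_m − R̄_m)² = 418.1788  ⇒  Var(R_m) = 418.1788 / 8 = 52.2724
β = Cov / Var(R_m) = 93.8089 / 52.2724 = 1.7946
MRP = 5.92% − 1.35% = 4.57%
E(R) = R_f + β × MRP = 1.35% + 1.7946 × 4.57% = 9.55%

9.55%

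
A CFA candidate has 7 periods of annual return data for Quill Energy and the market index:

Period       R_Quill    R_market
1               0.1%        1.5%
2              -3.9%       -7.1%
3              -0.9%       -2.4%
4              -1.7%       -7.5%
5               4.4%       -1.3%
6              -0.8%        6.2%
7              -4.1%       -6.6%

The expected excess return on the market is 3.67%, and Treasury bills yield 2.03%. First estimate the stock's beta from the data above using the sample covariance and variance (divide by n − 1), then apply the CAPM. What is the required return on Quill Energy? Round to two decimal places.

3.02%

Mean R_i = (0.1 − 3.9 − 0.9 − 1.7 + 4.4 − 0.8 − 4.1) / 7 = -0.9857%
Mean R_m = (1.5 − 7.1 − 2.4 − 7.5 − 1.3 + 6.2 − 6.6) / 7 = -2.4571%
Σ(R_i − R̄_i)(R_m − R̄_m) = 42.1757  ⇒  Cov = 42.1757 / 6 = 7.0293
Σ(R_m − R̄_m)² = 156.0971  ⇒  Var(R_m) = 156.0971 / 6 = 26.0162
β = Cov / Var(R_m) = 7.0293 / 26.0162 = 0.2702
E(R) = R_f + β × MRP = 2.03% + 0.2702 × 3.67% = 3.02%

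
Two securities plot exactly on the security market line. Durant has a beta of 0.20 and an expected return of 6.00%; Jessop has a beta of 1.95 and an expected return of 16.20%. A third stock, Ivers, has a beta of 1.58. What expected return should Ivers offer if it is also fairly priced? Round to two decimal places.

MRP (SML slope) = (16.20% − 6.00%) / (1.95 − 0.20) = 10.20% / 1.75 = 5.8286%
R_f (intercept) = 6.00% − 0.20 × 5.8286% = 4.8343%
E(R_Ivers) = R_f + β × MRP = 4.8343% + 1.58 × 5.8286% = 14.04%

14.04%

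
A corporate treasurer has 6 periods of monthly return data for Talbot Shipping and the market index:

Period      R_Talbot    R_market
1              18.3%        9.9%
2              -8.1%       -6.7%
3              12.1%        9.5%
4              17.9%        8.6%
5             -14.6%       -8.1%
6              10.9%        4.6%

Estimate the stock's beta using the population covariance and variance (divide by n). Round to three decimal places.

1.655

Mean R_i = (18.3 − 8.1 + 12.1 + 17.9 − 14.6 + 10.9) / 6 = 6.0833%
Mean R_m = (9.9 − 6.7 + 9.5 + 8.6 − 8.1 + 4.6) / 6 = 2.9667%
Σ(R_i − R̄_i)(R_m − R̄_m) = 564.4467  ⇒  Cov = 564.4467 / 6 = 94.0745
Σ(R_m − R̄_m)² = 341.0733  ⇒  Var(R_m) = 341.0733 / 6 = 56.8456
β = Cov / Var(R_m) = 94.0745 / 56.8456 = 1.6549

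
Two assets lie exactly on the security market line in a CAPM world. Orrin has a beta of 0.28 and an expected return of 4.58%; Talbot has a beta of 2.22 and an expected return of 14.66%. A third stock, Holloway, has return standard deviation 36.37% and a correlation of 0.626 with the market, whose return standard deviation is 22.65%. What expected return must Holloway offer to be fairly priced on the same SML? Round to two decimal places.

8.35%

MRP = (14.66% − 4.58%) / (2.22 − 0.28) = 5.1959%
R_f = 4.58% − 0.28 × 5.1959% = 3.1251%
β_Holloway = ρ·σ_i/σ_m = 0.626 × 36.37 / 22.65 = 1.0052
E(R_Holloway) = R_f + β × MRP = 3.1251% + 1.0052 × 5.1959% = 8.35%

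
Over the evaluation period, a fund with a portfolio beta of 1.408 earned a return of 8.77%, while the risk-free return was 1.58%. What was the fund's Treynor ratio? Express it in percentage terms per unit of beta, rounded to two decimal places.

5.11%

Treynor = (R_P − R_f) / β_P = (8.77% − 1.58%) / 1.4080 = 7.19% / 1.4080 = 5.11%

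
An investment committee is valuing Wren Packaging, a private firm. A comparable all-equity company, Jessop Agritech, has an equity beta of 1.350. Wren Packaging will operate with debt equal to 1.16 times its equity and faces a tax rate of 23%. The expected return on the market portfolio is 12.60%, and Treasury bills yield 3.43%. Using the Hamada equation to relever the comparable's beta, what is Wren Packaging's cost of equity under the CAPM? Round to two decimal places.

β_L = β_U × [1 + (1 − t)(D/E)] = 1.350 × [1 + (1 − 0.23) × 1.16]
    = 1.350 × [1 + 0.77 × 1.16] = 1.350 × 1.8932 = 2.5558
MRP = 12.60% − 3.43% = 9.17%
E(R) = R_f + β_L × MRP = 3.43% + 2.5558 × 9.17% = 26.87%

26.87%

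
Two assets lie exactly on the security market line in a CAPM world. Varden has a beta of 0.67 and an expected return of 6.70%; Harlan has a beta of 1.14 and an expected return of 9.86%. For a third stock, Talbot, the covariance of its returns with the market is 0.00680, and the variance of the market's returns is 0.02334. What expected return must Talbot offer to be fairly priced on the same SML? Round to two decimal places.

4.15%

MRP = (9.86% − 6.70%) / (1.14 − 0.67) = 6.7234%
R_f = 6.70% − 0.67 × 6.7234% = 2.1953%
β_Talbot = Cov / Var(R_m) = 0.00680 / 0.02334 = 0.2913
E(R_Talbot) = R_f + β × MRP = 2.1953% + 0.2913 × 6.7234% = 4.15%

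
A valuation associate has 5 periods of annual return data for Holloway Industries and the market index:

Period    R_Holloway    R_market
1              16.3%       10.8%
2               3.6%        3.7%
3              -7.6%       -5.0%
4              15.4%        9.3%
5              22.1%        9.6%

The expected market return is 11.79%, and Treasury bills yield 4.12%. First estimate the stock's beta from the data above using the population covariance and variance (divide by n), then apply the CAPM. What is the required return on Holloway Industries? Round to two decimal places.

Mean R_i = (16.3 + 3.6 − 7.6 + 15.4 + 22.1) / 5 = 9.9600%
Mean R_m = (10.8 + 3.7 − 5.0 + 9.3 + 9.6) / 5 = 5.6800%
Σ(R_i − R̄_i)(R_m − R̄_m) = 299.8760  ⇒  Cov = 299.8760 / 5 = 59.9752
Σ(R_m − R̄_m)² = 172.6680  ⇒  Var(R_m) = 172.6680 / 5 = 34.5336
β = Cov / Var(R_m) = 59.9752 / 34.5336 = 1.7367
MRP = 11.79% − 4.12% = 7.67%
E(R) = R_f + β × MRP = 4.12% + 1.7367 × 7.67% = 17.44%

17.44%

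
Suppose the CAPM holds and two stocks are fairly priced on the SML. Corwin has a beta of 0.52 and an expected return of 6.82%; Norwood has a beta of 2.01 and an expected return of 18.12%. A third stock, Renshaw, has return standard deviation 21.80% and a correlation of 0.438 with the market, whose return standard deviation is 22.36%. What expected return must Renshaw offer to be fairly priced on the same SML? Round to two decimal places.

MRP = (18.12% − 6.82%) / (2.01 − 0.52) = 7.5839%
R_f = 6.82% − 0.52 × 7.5839% = 2.8764%
β_Renshaw = ρ·σ_i/σ_m = 0.438 × 21.80 / 22.36 = 0.4270
E(R_Renshaw) = R_f + β × MRP = 2.8764% + 0.4270 × 7.5839% = 6.11%

6.11%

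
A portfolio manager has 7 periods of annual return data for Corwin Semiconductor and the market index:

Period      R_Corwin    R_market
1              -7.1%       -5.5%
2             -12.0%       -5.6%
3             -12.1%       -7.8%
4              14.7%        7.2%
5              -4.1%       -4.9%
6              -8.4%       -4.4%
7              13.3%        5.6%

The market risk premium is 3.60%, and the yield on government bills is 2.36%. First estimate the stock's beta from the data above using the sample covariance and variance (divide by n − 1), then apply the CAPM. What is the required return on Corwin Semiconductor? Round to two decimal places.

Mean R_i = (-7.1 − 12.0 − 12.1 + 14.7 − 4.1 − 8.4 + 13.3) / 7 = -2.2429%
Mean R_m = (-5.5 − 5.6 − 7.8 + 7.2 − 4.9 − 4.4 + 5.6) / 7 = -2.2000%
Σ(R_i − R̄_i)(R_m − R̄_m) = 403.4600  ⇒  Cov = 403.4600 / 6 = 67.2433
Σ(R_m − R̄_m)² = 215.1400  ⇒  Var(R_m) = 215.1400 / 6 = 35.8567
β = Cov / Var(R_m) = 67.2433 / 35.8567 = 1.8753
E(R) = R_f + β × MRP = 2.36% + 1.8753 × 3.60% = 9.11%

9.11%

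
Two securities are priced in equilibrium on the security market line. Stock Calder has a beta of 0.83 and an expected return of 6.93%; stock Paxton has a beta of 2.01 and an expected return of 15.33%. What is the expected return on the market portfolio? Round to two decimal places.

Both satisfy E(R) = R_f + β·MRP, so the slope of the SML is
MRP = (15.33% − 6.93%) / (2.01 − 0.83) = 8.40% / 1.18 = 7.1186%
R_f = E(R_Calder) − β_Calder·MRP = 6.93% − 0.83 × 7.1186% = 1.0216%
E(R_m) = R_f + MRP = 1.0216% + 7.1186% = 8.14%

8.14%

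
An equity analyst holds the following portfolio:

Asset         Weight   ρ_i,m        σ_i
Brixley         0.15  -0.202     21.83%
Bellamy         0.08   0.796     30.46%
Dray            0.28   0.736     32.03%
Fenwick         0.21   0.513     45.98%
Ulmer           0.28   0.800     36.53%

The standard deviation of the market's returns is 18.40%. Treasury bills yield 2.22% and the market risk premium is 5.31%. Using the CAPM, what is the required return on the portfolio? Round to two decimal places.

β_Brixley = -0.202 × 21.83% / 18.40% = -0.2397
β_Bellamy = 0.796 × 30.46% / 18.40% = 1.3177
β_Dray = 0.736 × 32.03% / 18.40% = 1.2812
β_Fenwick = 0.513 × 45.98% / 18.40% = 1.2819
β_Ulmer = 0.800 × 36.53% / 18.40% = 1.5883
β_P = Σ w_i β_i = 0.15×-0.2397 + 0.08×1.3177 + 0.28×1.2812 + 0.21×1.2819 + 0.28×1.5883 = 1.1421
E(R_P) = R_f + β_P × MRP = 2.22% + 1.1421 × 5.31% = 8.28%

8.28%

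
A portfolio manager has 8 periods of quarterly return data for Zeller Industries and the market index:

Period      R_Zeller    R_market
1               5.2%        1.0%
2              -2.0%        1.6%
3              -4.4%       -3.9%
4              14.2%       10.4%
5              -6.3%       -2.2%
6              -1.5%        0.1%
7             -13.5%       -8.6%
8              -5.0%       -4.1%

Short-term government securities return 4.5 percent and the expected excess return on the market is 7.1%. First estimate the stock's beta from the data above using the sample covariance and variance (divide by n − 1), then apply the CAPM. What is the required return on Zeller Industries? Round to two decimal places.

Mean R_i = (5.2 − 2.0 − 4.4 + 14.2 − 6.3 − 1.5 − 13.5 − 5.0) / 8 = -1.6625%
Mean R_m = (1.0 + 1.6 − 3.9 + 10.4 − 2.2 + 0.1 − 8.6 − 4.1) / 8 = -0.7125%
Σ(R_i − R̄_i)(R_m − R̄_m) = 307.6738  ⇒  Cov = 307.6738 / 7 = 43.9534
Σ(R_m − R̄_m)² = 218.4888  ⇒  Var(R_m) = 218.4888 / 7 = 31.2127
β = Cov / Var(R_m) = 43.9534 / 31.2127 = 1.4082
E(R) = R_f + β × MRP = 4.5% + 1.4082 × 7.1% = 14.50%

14.50%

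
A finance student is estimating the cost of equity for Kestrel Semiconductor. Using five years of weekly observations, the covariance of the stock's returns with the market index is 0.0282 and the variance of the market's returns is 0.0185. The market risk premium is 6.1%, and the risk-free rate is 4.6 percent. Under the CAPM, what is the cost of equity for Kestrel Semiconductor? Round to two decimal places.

β = Cov(R_i, R_m) / Var(R_m) = 0.0282 / 0.0185 = 1.5243
E(R) = R_f + β × MRP = 4.6% + 1.5243 × 6.1% = 13.90%

13.90%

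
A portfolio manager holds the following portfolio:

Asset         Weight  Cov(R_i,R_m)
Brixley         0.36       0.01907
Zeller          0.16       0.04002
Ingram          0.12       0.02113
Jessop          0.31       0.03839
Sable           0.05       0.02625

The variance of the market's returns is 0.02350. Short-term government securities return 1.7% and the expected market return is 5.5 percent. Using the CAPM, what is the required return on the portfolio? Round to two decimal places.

β_Brixley = 0.01907 / 0.02350 = 0.8115
β_Zeller = 0.04002 / 0.02350 = 1.7030
β_Ingram = 0.02113 / 0.02350 = 0.8991
β_Jessop = 0.03839 / 0.02350 = 1.6336
β_Sable = 0.02625 / 0.02350 = 1.1170
β_P = Σ w_i β_i = 0.36×0.8115 + 0.16×1.7030 + 0.12×0.8991 + 0.31×1.6336 + 0.05×1.1170 = 1.2348
MRP = 5.5% − 1.7% = 3.80%
E(R_P) = R_f + β_P × MRP = 1.7% + 1.2348 × 3.8% = 6.39%

6.39%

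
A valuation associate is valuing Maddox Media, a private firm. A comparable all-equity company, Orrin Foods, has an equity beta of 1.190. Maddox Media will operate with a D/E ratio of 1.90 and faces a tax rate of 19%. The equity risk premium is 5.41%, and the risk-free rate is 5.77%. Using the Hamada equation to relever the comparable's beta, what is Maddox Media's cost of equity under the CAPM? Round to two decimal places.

22.12%

β_L = β_U × [1 + (1 − t)(D/E)] = 1.190 × [1 + (1 − 0.19) × 1.90]
    = 1.190 × [1 + 0.81 × 1.90] = 1.190 × 2.5390 = 3.0214
E(R) = R_f + β_L × MRP = 5.77% + 3.0214 × 5.41% = 22.12%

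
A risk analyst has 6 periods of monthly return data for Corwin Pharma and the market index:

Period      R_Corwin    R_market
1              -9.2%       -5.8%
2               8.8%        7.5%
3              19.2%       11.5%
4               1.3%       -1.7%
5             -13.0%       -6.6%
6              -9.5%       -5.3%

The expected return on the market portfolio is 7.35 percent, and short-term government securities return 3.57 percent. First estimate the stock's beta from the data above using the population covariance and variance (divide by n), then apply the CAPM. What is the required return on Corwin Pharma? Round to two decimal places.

Mean R_i = (-9.2 + 8.8 + 19.2 + 1.3 − 13.0 − 9.5) / 6 = -0.4000%
Mean R_m = (-5.8 + 7.5 + 11.5 − 1.7 − 6.6 − 5.3) / 6 = -0.0667%
Σ(R_i − R̄_i)(R_m − R̄_m) = 473.9400  ⇒  Cov = 473.9400 / 6 = 78.9900
Σ(R_m − R̄_m)² = 296.6533  ⇒  Var(R_m) = 296.6533 / 6 = 49.4422
β = Cov / Var(R_m) = 78.9900 / 49.4422 = 1.5976
MRP = 7.35% − 3.57% = 3.78%
E(R) = R_f + β × MRP = 3.57% + 1.5976 × 3.78% = 9.61%

9.61%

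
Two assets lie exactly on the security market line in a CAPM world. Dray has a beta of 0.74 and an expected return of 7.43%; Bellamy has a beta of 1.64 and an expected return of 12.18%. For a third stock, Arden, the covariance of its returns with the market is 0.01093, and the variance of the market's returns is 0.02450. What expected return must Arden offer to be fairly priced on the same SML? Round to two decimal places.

5.88%

MRP = (12.18% − 7.43%) / (1.64 − 0.74) = 5.2778%
R_f = 7.43% − 0.74 × 5.2778% = 3.5244%
β_Arden = Cov / Var(R_m) = 0.01093 / 0.02450 = 0.4461
E(R_Arden) = R_f + β × MRP = 3.5244% + 0.4461 × 5.2778% = 5.88%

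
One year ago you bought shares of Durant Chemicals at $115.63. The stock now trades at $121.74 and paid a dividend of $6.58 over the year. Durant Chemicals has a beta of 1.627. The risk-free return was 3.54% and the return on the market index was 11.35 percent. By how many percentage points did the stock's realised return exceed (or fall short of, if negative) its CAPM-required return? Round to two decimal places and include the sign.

Realised HPR = (P1 + D1 − P0) / P0 = (121.74 + 6.58 − 115.63) / 115.63 = 12.69 / 115.63 = 10.9747%
MRP = 11.35% − 3.54% = 7.81%
CAPM required = R_f + β·MRP = 3.54% + 1.627 × 7.81% = 16.24687%
α = realised − required = 10.9747% − 16.24687% = -5.27%

-5.27%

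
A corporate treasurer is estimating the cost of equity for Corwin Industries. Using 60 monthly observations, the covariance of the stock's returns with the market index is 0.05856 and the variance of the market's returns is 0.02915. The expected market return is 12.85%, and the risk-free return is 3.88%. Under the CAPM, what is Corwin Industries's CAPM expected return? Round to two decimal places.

21.90%

β = Cov(R_i, R_m) / Var(R_m) = 0.05856 / 0.02915 = 2.0089
MRP = 12.85% − 3.88% = 8.97%
E(R) = R_f + β × MRP = 3.88% + 2.0089 × 8.97% = 21.90%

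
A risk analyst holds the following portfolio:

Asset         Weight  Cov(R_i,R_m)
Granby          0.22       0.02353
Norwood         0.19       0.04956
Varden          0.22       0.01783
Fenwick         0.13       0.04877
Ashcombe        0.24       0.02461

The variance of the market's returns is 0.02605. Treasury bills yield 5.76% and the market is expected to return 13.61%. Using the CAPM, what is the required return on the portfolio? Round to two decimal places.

15.03%

β_Granby = 0.02353 / 0.02605 = 0.9033
β_Norwood = 0.04956 / 0.02605 = 1.9025
β_Varden = 0.01783 / 0.02605 = 0.6845
β_Fenwick = 0.04877 / 0.02605 = 1.8722
β_Ashcombe = 0.02461 / 0.02605 = 0.9447
β_P = Σ w_i β_i = 0.22×0.9033 + 0.19×1.9025 + 0.22×0.6845 + 0.13×1.8722 + 0.24×0.9447 = 1.1809
MRP = 13.61% − 5.76% = 7.85%
E(R_P) = R_f + β_P × MRP = 5.76% + 1.1809 × 7.85% = 15.03%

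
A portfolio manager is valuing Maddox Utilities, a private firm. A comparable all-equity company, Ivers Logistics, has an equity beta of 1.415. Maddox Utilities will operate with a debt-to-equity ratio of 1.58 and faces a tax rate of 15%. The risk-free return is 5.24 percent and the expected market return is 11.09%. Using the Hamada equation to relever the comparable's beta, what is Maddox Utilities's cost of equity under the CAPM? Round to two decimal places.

β_L = β_U × [1 + (1 − t)(D/E)] = 1.415 × [1 + (1 − 0.15) × 1.58]
    = 1.415 × [1 + 0.85 × 1.58] = 1.415 × 2.3430 = 3.3153
MRP = 11.09% − 5.24% = 5.85%
E(R) = R_f + β_L × MRP = 5.24% + 3.3153 × 5.85% = 24.63%

24.63%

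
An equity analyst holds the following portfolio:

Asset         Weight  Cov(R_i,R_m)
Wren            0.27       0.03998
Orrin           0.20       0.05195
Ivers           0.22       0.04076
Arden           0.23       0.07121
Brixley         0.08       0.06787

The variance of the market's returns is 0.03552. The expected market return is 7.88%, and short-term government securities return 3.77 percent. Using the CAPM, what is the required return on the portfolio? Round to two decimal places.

9.78%

β_Wren = 0.03998 / 0.03552 = 1.1256
β_Orrin = 0.05195 / 0.03552 = 1.4626
β_Ivers = 0.04076 / 0.03552 = 1.1475
β_Arden = 0.07121 / 0.03552 = 2.0048
β_Brixley = 0.06787 / 0.03552 = 1.9108
β_P = Σ w_i β_i = 0.27×1.1256 + 0.20×1.4626 + 0.22×1.1475 + 0.23×2.0048 + 0.08×1.9108 = 1.4629
MRP = 7.88% − 3.77% = 4.11%
E(R_P) = R_f + β_P × MRP = 3.77% + 1.4629 × 4.11% = 9.78%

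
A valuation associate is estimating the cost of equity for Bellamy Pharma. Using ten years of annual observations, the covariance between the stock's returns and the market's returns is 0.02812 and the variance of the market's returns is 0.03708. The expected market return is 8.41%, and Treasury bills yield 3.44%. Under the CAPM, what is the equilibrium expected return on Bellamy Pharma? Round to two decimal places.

β = Cov(R_i, R_m) / Var(R_m) = 0.02812 / 0.03708 = 0.7584
MRP = 8.41% − 3.44% = 4.97%
E(R) = R_f + β × MRP = 3.44% + 0.7584 × 4.97% = 7.21%

7.21%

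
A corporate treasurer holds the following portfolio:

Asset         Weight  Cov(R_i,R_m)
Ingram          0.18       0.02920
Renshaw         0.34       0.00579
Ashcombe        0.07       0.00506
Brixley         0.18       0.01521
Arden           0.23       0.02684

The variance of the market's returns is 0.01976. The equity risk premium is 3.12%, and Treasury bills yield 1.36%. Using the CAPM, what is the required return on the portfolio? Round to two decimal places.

3.96%

β_Ingram = 0.02920 / 0.01976 = 1.4777
β_Renshaw = 0.00579 / 0.01976 = 0.2930
β_Ashcombe = 0.00506 / 0.01976 = 0.2561
β_Brixley = 0.01521 / 0.01976 = 0.7697
β_Arden = 0.02684 / 0.01976 = 1.3583
β_P = Σ w_i β_i = 0.18×1.4777 + 0.34×0.2930 + 0.07×0.2561 + 0.18×0.7697 + 0.23×1.3583 = 0.8345
E(R_P) = R_f + β_P × MRP = 1.36% + 0.8345 × 3.12% = 3.96%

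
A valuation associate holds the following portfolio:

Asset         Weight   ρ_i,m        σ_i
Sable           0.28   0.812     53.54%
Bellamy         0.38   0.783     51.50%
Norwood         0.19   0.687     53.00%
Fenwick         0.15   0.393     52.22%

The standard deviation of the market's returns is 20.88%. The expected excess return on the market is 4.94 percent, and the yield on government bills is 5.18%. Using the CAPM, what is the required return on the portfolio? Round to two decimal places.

β_Sable = 0.812 × 53.54% / 20.88% = 2.0821
β_Bellamy = 0.783 × 51.50% / 20.88% = 1.9313
β_Norwood = 0.687 × 53.00% / 20.88% = 1.7438
β_Fenwick = 0.393 × 52.22% / 20.88% = 0.9829
β_P = Σ w_i β_i = 0.28×2.0821 + 0.38×1.9313 + 0.19×1.7438 + 0.15×0.9829 = 1.7956
E(R_P) = R_f + β_P × MRP = 5.18% + 1.7956 × 4.94% = 14.05%

14.05%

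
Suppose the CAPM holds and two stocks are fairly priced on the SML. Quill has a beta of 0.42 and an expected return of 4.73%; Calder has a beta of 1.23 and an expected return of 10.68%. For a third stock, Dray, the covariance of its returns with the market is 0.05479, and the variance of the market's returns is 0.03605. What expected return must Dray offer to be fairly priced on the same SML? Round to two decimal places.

12.81%

MRP = (10.68% − 4.73%) / (1.23 − 0.42) = 7.3457%
R_f = 4.73% − 0.42 × 7.3457% = 1.6448%
β_Dray = Cov / Var(R_m) = 0.05479 / 0.03605 = 1.5198
E(R_Dray) = R_f + β × MRP = 1.6448% + 1.5198 × 7.3457% = 12.81%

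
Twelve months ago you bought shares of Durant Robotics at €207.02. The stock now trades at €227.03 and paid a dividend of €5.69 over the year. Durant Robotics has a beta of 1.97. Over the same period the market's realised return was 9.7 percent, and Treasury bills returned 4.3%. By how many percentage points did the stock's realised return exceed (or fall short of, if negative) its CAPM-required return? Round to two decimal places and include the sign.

Realised HPR = (P1 + D1 − P0) / P0 = (227.03 + 5.69 − 207.02) / 207.02 = 25.70 / 207.02 = 12.4143%
MRP = 9.7% − 4.3% = 5.40%
CAPM required = R_f + β·MRP = 4.3% + 1.97 × 5.4% = 14.9380%
α = realised − required = 12.4143% − 14.9380% = -2.52%

-2.52%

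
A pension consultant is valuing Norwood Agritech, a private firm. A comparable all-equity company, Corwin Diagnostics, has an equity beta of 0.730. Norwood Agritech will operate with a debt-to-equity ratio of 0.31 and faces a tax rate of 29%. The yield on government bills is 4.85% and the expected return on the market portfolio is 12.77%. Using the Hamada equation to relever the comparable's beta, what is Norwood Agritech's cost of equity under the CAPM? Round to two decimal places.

β_L = β_U × [1 + (1 − t)(D/E)] = 0.730 × [1 + (1 − 0.29) × 0.31]
    = 0.730 × [1 + 0.71 × 0.31] = 0.730 × 1.2201 = 0.8907
MRP = 12.77% − 4.85% = 7.92%
E(R) = R_f + β_L × MRP = 4.85% + 0.8907 × 7.92% = 11.90%

11.90%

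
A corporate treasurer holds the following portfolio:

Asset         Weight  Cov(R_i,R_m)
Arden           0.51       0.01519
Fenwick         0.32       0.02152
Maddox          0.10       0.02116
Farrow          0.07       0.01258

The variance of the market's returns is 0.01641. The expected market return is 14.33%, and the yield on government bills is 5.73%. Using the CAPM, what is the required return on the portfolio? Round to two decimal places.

14.97%

β_Arden = 0.01519 / 0.01641 = 0.9257
β_Fenwick = 0.02152 / 0.01641 = 1.3114
β_Maddox = 0.02116 / 0.01641 = 1.2895
β_Farrow = 0.01258 / 0.01641 = 0.7666
β_P = Σ w_i β_i = 0.51×0.9257 + 0.32×1.3114 + 0.10×1.2895 + 0.07×0.7666 = 1.0744
MRP = 14.33% − 5.73% = 8.60%
E(R_P) = R_f + β_P × MRP = 5.73% + 1.0744 × 8.60% = 14.97%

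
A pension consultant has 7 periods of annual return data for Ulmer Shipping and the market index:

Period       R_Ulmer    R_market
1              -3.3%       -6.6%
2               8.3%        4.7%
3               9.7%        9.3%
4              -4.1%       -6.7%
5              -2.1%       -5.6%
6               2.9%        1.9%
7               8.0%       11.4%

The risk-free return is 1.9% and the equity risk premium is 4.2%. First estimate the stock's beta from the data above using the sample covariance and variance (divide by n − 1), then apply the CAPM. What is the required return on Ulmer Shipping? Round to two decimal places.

5.05%

Mean R_i = (-3.3 + 8.3 + 9.7 − 4.1 − 2.1 + 2.9 + 8.0) / 7 = 2.7714%
Mean R_m = (-6.6 + 4.7 + 9.3 − 6.7 − 5.6 + 1.9 + 11.4) / 7 = 1.2000%
Σ(R_i − R̄_i)(R_m − R̄_m) = 263.6600  ⇒  Cov = 263.6600 / 6 = 43.9433
Σ(R_m − R̄_m)² = 351.8800  ⇒  Var(R_m) = 351.8800 / 6 = 58.6467
β = Cov / Var(R_m) = 43.9433 / 58.6467 = 0.7493
E(R) = R_f + β × MRP = 1.9% + 0.7493 × 4.2% = 5.05%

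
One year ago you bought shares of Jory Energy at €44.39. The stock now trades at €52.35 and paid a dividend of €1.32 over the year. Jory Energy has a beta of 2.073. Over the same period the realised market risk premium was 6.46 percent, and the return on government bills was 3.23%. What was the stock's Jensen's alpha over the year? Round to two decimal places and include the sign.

Realised HPR = (P1 + D1 − P0) / P0 = (52.35 + 1.32 − 44.39) / 44.39 = 9.28 / 44.39 = 20.9056%
CAPM required = R_f + β·MRP = 3.23% + 2.073 × 6.46% = 16.62158%
α = realised − required = 20.9056% − 16.62158% = +4.28%

+4.28%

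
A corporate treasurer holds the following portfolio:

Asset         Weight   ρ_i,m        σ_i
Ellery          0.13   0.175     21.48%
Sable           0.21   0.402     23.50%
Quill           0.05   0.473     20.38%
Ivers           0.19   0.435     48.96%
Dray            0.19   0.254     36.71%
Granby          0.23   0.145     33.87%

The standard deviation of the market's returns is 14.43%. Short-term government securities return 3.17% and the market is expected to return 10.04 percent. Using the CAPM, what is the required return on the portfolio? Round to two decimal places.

7.88%

β_Ellery = 0.175 × 21.48% / 14.43% = 0.2605
β_Sable = 0.402 × 23.50% / 14.43% = 0.6547
β_Quill = 0.473 × 20.38% / 14.43% = 0.6680
β_Ivers = 0.435 × 48.96% / 14.43% = 1.4759
β_Dray = 0.254 × 36.71% / 14.43% = 0.6462
β_Granby = 0.145 × 33.87% / 14.43% = 0.3403
β_P = Σ w_i β_i = 0.13×0.2605 + 0.21×0.6547 + 0.05×0.6680 + 0.19×1.4759 + 0.19×0.6462 + 0.23×0.3403 = 0.6862
MRP = 10.04% − 3.17% = 6.87%
E(R_P) = R_f + β_P × MRP = 3.17% + 0.6862 × 6.87% = 7.88%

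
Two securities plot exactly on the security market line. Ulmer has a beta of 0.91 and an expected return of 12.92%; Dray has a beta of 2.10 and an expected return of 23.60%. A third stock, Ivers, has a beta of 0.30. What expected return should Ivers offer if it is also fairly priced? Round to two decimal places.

7.45%

MRP (SML slope) = (23.60% − 12.92%) / (2.10 − 0.91) = 10.68% / 1.19 = 8.9748%
R_f (intercept) = 12.92% − 0.91 × 8.9748% = 4.7529%
E(R_Ivers) = R_f + β × MRP = 4.7529% + 0.30 × 8.9748% = 7.45%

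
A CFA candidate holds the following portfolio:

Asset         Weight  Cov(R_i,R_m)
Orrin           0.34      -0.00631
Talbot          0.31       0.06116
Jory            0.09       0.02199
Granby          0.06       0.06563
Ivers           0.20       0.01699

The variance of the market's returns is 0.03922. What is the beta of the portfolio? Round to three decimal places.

β_Orrin = -0.00631 / 0.03922 = -0.1609
β_Talbot = 0.06116 / 0.03922 = 1.5594
β_Jory = 0.02199 / 0.03922 = 0.5607
β_Granby = 0.06563 / 0.03922 = 1.6734
β_Ivers = 0.01699 / 0.03922 = 0.4332
β_P = Σ w_i β_i = 0.34×-0.1609 + 0.31×1.5594 + 0.09×0.5607 + 0.06×1.6734 + 0.20×0.4332 = 0.6662

0.666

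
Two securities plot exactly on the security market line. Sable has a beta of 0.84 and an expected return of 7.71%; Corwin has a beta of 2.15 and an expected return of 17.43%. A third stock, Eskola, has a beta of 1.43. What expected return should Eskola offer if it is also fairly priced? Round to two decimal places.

12.09%

MRP (SML slope) = (17.43% − 7.71%) / (2.15 − 0.84) = 9.72% / 1.31 = 7.4198%
R_f (intercept) = 7.71% − 0.84 × 7.4198% = 1.4774%
E(R_Eskola) = R_f + β × MRP = 1.4774% + 1.43 × 7.4198% = 12.09%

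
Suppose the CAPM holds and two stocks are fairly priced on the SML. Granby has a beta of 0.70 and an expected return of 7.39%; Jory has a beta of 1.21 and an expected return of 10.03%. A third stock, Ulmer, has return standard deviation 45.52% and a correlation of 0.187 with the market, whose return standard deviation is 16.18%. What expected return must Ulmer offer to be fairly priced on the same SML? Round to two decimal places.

MRP = (10.03% − 7.39%) / (1.21 − 0.70) = 5.1765%
R_f = 7.39% − 0.70 × 5.1765% = 3.7665%
β_Ulmer = ρ·σ_i/σ_m = 0.187 × 45.52 / 16.18 = 0.5261
E(R_Ulmer) = R_f + β × MRP = 3.7665% + 0.5261 × 5.1765% = 6.49%

6.49%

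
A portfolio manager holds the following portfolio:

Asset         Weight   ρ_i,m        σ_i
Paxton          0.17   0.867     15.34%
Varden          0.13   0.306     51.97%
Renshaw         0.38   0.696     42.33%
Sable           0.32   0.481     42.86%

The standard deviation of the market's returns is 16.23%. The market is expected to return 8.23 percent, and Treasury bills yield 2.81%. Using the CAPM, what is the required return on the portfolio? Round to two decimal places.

β_Paxton = 0.867 × 15.34% / 16.23% = 0.8195
β_Varden = 0.306 × 51.97% / 16.23% = 0.9798
β_Renshaw = 0.696 × 42.33% / 16.23% = 1.8153
β_Sable = 0.481 × 42.86% / 16.23% = 1.2702
β_P = Σ w_i β_i = 0.17×0.8195 + 0.13×0.9798 + 0.38×1.8153 + 0.32×1.2702 = 1.3630
MRP = 8.23% − 2.81% = 5.42%
E(R_P) = R_f + β_P × MRP = 2.81% + 1.3630 × 5.42% = 10.20%

10.20%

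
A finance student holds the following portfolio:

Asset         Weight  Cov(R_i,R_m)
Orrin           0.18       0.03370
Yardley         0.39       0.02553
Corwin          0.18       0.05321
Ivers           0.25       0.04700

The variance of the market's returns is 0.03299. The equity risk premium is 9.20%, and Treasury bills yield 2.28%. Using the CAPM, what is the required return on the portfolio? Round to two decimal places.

12.70%

β_Orrin = 0.03370 / 0.03299 = 1.0215
β_Yardley = 0.02553 / 0.03299 = 0.7739
β_Corwin = 0.05321 / 0.03299 = 1.6129
β_Ivers = 0.04700 / 0.03299 = 1.4247
β_P = Σ w_i β_i = 0.18×1.0215 + 0.39×0.7739 + 0.18×1.6129 + 0.25×1.4247 = 1.1322
E(R_P) = R_f + β_P × MRP = 2.28% + 1.1322 × 9.20% = 12.70%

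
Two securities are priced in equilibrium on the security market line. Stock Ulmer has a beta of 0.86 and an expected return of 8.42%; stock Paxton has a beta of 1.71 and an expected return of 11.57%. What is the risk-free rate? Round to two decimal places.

Both satisfy E(R) = R_f + β·MRP, so the slope of the SML is
MRP = (11.57% − 8.42%) / (1.71 − 0.86) = 3.15% / 0.85 = 3.7059%
R_f = E(R_Ulmer) − β_Ulmer·MRP = 8.42% − 0.86 × 3.7059% = 5.2329%

5.23%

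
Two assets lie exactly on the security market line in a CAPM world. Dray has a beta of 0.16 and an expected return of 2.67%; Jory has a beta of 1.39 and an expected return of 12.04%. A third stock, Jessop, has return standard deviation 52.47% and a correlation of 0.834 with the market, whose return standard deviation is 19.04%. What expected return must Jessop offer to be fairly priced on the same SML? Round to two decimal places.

18.96%

MRP = (12.04% − 2.67%) / (1.39 − 0.16) = 7.6179%
R_f = 2.67% − 0.16 × 7.6179% = 1.4511%
β_Jessop = ρ·σ_i/σ_m = 0.834 × 52.47 / 19.04 = 2.2983
E(R_Jessop) = R_f + β × MRP = 1.4511% + 2.2983 × 7.6179% = 18.96%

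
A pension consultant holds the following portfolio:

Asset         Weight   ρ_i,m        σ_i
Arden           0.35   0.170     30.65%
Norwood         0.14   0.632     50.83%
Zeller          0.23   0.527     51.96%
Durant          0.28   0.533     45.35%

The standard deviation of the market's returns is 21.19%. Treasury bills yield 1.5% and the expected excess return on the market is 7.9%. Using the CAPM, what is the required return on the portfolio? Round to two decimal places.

8.73%

β_Arden = 0.170 × 30.65% / 21.19% = 0.2459
β_Norwood = 0.632 × 50.83% / 21.19% = 1.5160
β_Zeller = 0.527 × 51.96% / 21.19% = 1.2923
β_Durant = 0.533 × 45.35% / 21.19% = 1.1407
β_P = Σ w_i β_i = 0.35×0.2459 + 0.14×1.5160 + 0.23×1.2923 + 0.28×1.1407 = 0.9149
E(R_P) = R_f + β_P × MRP = 1.5% + 0.9149 × 7.9% = 8.73%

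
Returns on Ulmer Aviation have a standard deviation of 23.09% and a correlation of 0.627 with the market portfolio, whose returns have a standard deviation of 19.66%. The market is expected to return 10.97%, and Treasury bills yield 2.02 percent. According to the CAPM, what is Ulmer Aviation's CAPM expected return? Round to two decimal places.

β = ρ × σ_i / σ_m = 0.627 × 23.09% / 19.66% = 0.7364
MRP = 10.97% − 2.02% = 8.95%
E(R) = 2.02% + 0.7364 × 8.95% = 8.61%

8.61%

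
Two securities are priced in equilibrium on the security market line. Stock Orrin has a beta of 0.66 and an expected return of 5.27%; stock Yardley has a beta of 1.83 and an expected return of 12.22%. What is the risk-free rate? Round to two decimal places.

1.35%

Both satisfy E(R) = R_f + β·MRP, so the slope of the SML is
MRP = (12.22% − 5.27%) / (1.83 − 0.66) = 6.95% / 1.17 = 5.9402%
R_f = E(R_Orrin) − β_Orrin·MRP = 5.27% − 0.66 × 5.9402% = 1.3495%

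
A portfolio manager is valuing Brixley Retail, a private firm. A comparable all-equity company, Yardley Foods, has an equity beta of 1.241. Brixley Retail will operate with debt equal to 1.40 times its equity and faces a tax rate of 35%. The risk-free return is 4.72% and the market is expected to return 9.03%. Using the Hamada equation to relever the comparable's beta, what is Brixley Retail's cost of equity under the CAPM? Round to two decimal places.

14.94%

β_L = β_U × [1 + (1 − t)(D/E)] = 1.241 × [1 + (1 − 0.35) × 1.40]
    = 1.241 × [1 + 0.65 × 1.40] = 1.241 × 1.9100 = 2.3703
MRP = 9.03% − 4.72% = 4.31%
E(R) = R_f + β_L × MRP = 4.72% + 2.3703 × 4.31% = 14.94%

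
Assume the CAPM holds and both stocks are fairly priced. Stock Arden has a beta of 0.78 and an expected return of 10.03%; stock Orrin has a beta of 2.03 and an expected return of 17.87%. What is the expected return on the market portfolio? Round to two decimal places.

11.41%

Both satisfy E(R) = R_f + β·MRP, so the slope of the SML is
MRP = (17.87% − 10.03%) / (2.03 − 0.78) = 7.84% / 1.25 = 6.2720%
R_f = E(R_Arden) − β_Arden·MRP = 10.03% − 0.78 × 6.2720% = 5.1378%
E(R_m) = R_f + MRP = 5.1378% + 6.2720% = 11.41%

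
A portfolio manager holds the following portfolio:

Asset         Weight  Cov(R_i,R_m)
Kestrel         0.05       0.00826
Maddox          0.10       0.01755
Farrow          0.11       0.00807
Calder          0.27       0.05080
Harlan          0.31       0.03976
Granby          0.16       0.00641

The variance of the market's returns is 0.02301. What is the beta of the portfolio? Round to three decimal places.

1.309

β_Kestrel = 0.00826 / 0.02301 = 0.3590
β_Maddox = 0.01755 / 0.02301 = 0.7627
β_Farrow = 0.00807 / 0.02301 = 0.3507
β_Calder = 0.05080 / 0.02301 = 2.2077
β_Harlan = 0.03976 / 0.02301 = 1.7279
β_Granby = 0.00641 / 0.02301 = 0.2786
β_P = Σ w_i β_i = 0.05×0.3590 + 0.10×0.7627 + 0.11×0.3507 + 0.27×2.2077 + 0.31×1.7279 + 0.16×0.2786 = 1.3091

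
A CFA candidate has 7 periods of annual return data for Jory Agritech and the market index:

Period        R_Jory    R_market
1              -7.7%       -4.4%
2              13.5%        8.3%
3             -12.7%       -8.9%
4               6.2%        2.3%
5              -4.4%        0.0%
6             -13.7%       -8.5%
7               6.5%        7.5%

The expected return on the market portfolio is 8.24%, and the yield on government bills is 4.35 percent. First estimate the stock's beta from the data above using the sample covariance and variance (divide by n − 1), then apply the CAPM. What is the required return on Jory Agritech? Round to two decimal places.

Mean R_i = (-7.7 + 13.5 − 12.7 + 6.2 − 4.4 − 13.7 + 6.5) / 7 = -1.7571%
Mean R_m = (-4.4 + 8.3 − 8.9 + 2.3 + 0.0 − 8.5 + 7.5) / 7 = -0.5286%
Σ(R_i − R̄_i)(R_m − R̄_m) = 431.9186  ⇒  Cov = 431.9186 / 6 = 71.9864
Σ(R_m − R̄_m)² = 299.2943  ⇒  Var(R_m) = 299.2943 / 6 = 49.8824
β = Cov / Var(R_m) = 71.9864 / 49.8824 = 1.4431
MRP = 8.24% − 4.35% = 3.89%
E(R) = R_f + β × MRP = 4.35% + 1.4431 × 3.89% = 9.96%

9.96%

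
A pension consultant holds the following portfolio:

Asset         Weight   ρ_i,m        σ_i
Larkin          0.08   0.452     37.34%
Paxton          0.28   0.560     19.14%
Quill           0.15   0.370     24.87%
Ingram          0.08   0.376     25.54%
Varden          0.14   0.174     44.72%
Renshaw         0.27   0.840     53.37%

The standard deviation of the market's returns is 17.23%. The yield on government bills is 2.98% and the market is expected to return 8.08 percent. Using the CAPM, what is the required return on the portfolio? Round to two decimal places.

β_Larkin = 0.452 × 37.34% / 17.23% = 0.9796
β_Paxton = 0.560 × 19.14% / 17.23% = 0.6221
β_Quill = 0.370 × 24.87% / 17.23% = 0.5341
β_Ingram = 0.376 × 25.54% / 17.23% = 0.5573
β_Varden = 0.174 × 44.72% / 17.23% = 0.4516
β_Renshaw = 0.840 × 53.37% / 17.23% = 2.6019
β_P = Σ w_i β_i = 0.08×0.9796 + 0.28×0.6221 + 0.15×0.5341 + 0.08×0.5573 + 0.14×0.4516 + 0.27×2.6019 = 1.1430
MRP = 8.08% − 2.98% = 5.10%
E(R_P) = R_f + β_P × MRP = 2.98% + 1.1430 × 5.10% = 8.81%

8.81%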